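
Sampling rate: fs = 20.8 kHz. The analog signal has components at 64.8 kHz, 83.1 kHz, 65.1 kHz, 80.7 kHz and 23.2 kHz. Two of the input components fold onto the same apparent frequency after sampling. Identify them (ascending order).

23.2 kHz, 64.8 kHz

fs/2 = 10.4 kHz.
64.8 kHz mod fs = 2.4 kHz.
2.4 kHz ≤ fs/2 = 10.4 kHz, appears at 2.4 kHz.
83.1 kHz mod fs = 20.7 kHz.
20.7 kHz > fs/2 = 10.4 kHz, folds to fs − 20.7 kHz = 0.1 kHz.
65.1 kHz mod fs = 2.7 kHz.
2.7 kHz ≤ fs/2 = 10.4 kHz, appears at 2.7 kHz.
80.7 kHz mod fs = 18.3 kHz.
18.3 kHz > fs/2 = 10.4 kHz, folds to fs − 18.3 kHz = 2.5 kHz.
23.2 kHz mod fs = 2.4 kHz.
2.4 kHz ≤ fs/2 = 10.4 kHz, appears at 2.4 kHz.
23.2 kHz and 64.8 kHz both map to 2.4 kHz.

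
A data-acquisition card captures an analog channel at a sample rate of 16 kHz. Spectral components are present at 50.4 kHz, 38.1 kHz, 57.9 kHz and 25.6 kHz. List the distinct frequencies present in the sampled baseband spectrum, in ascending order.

fs/2 = 8 kHz.
50.4 kHz mod fs = 2.4 kHz.
2.4 kHz ≤ fs/2 = 8 kHz, appears at 2.4 kHz.
38.1 kHz mod fs = 6.1 kHz.
6.1 kHz ≤ fs/2 = 8 kHz, appears at 6.1 kHz.
57.9 kHz mod fs = 9.9 kHz.
9.9 kHz > fs/2 = 8 kHz, folds to fs − 9.9 kHz = 6.1 kHz.
25.6 kHz mod fs = 9.6 kHz.
9.6 kHz > fs/2 = 8 kHz, folds to fs − 9.6 kHz = 6.4 kHz.
Distinct values: {2.4 kHz, 6.1 kHz, 6.4 kHz}.

2.4 kHz, 6.1 kHz, 6.4 kHz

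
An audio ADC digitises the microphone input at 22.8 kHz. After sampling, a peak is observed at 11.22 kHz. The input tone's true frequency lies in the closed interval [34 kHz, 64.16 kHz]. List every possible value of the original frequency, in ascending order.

34.02 kHz, 34.38 kHz, 56.82 kHz, 57.18 kHz

Frequencies that alias to 11.22 kHz are k·fs ± 11.22 kHz for integer k ≥ 0.
k=0: 11.22 kHz.
k=1: 11.58 kHz, 34.02 kHz.
k=2: 34.38 kHz, 56.82 kHz.
k=3: 57.18 kHz, 79.62 kHz.
k=4: 79.98 kHz, 102.42 kHz.
Within [34 kHz, 64.16 kHz]: 34.02 kHz, 34.38 kHz, 56.82 kHz, 57.18 kHz.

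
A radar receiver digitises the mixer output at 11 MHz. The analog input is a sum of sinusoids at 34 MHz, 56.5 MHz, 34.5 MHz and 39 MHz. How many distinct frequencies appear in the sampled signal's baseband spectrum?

3

fs/2 = 5.5 MHz.
34 MHz mod fs = 1 MHz.
1 MHz ≤ fs/2 = 5.5 MHz, appears at 1 MHz.
56.5 MHz mod fs = 1.5 MHz.
1.5 MHz ≤ fs/2 = 5.5 MHz, appears at 1.5 MHz.
34.5 MHz mod fs = 1.5 MHz.
1.5 MHz ≤ fs/2 = 5.5 MHz, appears at 1.5 MHz.
39 MHz mod fs = 6 MHz.
6 MHz > fs/2 = 5.5 MHz, folds to fs − 6 MHz = 5 MHz.
Distinct values: {1 MHz, 1.5 MHz, 5 MHz} → 3.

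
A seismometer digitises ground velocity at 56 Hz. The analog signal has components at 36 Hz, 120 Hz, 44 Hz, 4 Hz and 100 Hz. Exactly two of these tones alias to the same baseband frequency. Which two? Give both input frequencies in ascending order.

44 Hz, 100 Hz

fs/2 = 28 Hz.
36 Hz > fs/2 = 28 Hz, folds to fs − 36 Hz = 20 Hz.
120 Hz mod fs = 8 Hz.
8 Hz ≤ fs/2 = 28 Hz, appears at 8 Hz.
44 Hz > fs/2 = 28 Hz, folds to fs − 44 Hz = 12 Hz.
4 Hz ≤ fs/2 = 28 Hz, passes unchanged.
100 Hz mod fs = 44 Hz.
44 Hz > fs/2 = 28 Hz, folds to fs − 44 Hz = 12 Hz.
44 Hz and 100 Hz both map to 12 Hz.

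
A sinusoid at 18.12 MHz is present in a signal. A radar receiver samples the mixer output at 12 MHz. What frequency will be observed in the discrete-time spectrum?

5.88 MHz

18.12 MHz mod fs = 6.12 MHz.
6.12 MHz > fs/2 = 6 MHz, folds to fs − 6.12 MHz = 5.88 MHz.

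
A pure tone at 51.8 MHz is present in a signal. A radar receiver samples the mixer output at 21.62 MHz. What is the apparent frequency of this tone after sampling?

8.56 MHz

51.8 MHz mod fs = 8.56 MHz.
8.56 MHz ≤ fs/2 = 10.81 MHz, appears at 8.56 MHz.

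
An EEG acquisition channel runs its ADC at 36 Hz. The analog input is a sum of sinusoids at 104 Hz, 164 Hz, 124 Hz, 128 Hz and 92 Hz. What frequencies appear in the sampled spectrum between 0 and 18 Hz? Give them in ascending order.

4 Hz, 16 Hz

fs/2 = 18 Hz.
104 Hz mod fs = 32 Hz.
32 Hz > fs/2 = 18 Hz, folds to fs − 32 Hz = 4 Hz.
164 Hz mod fs = 20 Hz.
20 Hz > fs/2 = 18 Hz, folds to fs − 20 Hz = 16 Hz.
124 Hz mod fs = 16 Hz.
16 Hz ≤ fs/2 = 18 Hz, appears at 16 Hz.
128 Hz mod fs = 20 Hz.
20 Hz > fs/2 = 18 Hz, folds to fs − 20 Hz = 16 Hz.
92 Hz mod fs = 20 Hz.
20 Hz > fs/2 = 18 Hz, folds to fs − 20 Hz = 16 Hz.
Distinct values: {4 Hz, 16 Hz}.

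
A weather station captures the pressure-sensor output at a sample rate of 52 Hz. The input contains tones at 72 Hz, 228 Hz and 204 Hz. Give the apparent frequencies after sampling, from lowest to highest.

4 Hz, 20 Hz

fs/2 = 26 Hz.
72 Hz mod fs = 20 Hz.
20 Hz ≤ fs/2 = 26 Hz, appears at 20 Hz.
228 Hz mod fs = 20 Hz.
20 Hz ≤ fs/2 = 26 Hz, appears at 20 Hz.
204 Hz mod fs = 48 Hz.
48 Hz > fs/2 = 26 Hz, folds to fs − 48 Hz = 4 Hz.
Distinct values: {4 Hz, 20 Hz}.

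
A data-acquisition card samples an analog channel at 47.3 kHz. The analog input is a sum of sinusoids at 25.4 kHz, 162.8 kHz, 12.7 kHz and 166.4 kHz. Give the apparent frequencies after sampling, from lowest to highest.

fs/2 = 23.65 kHz.
25.4 kHz > fs/2 = 23.65 kHz, folds to fs − 25.4 kHz = 21.9 kHz.
162.8 kHz mod fs = 20.9 kHz.
20.9 kHz ≤ fs/2 = 23.65 kHz, appears at 20.9 kHz.
12.7 kHz ≤ fs/2 = 23.65 kHz, passes unchanged.
166.4 kHz mod fs = 24.5 kHz.
24.5 kHz > fs/2 = 23.65 kHz, folds to fs − 24.5 kHz = 22.8 kHz.
Distinct values: {12.7 kHz, 20.9 kHz, 21.9 kHz, 22.8 kHz}.

12.7 kHz, 20.9 kHz, 21.9 kHz, 22.8 kHz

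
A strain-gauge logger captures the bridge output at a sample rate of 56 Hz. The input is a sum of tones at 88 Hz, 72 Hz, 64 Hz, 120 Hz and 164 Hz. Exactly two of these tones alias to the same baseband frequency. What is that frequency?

fs/2 = 28 Hz.
88 Hz mod fs = 32 Hz.
32 Hz > fs/2 = 28 Hz, folds to fs − 32 Hz = 24 Hz.
72 Hz mod fs = 16 Hz.
16 Hz ≤ fs/2 = 28 Hz, appears at 16 Hz.
64 Hz mod fs = 8 Hz.
8 Hz ≤ fs/2 = 28 Hz, appears at 8 Hz.
120 Hz mod fs = 8 Hz.
8 Hz ≤ fs/2 = 28 Hz, appears at 8 Hz.
164 Hz mod fs = 52 Hz.
52 Hz > fs/2 = 28 Hz, folds to fs − 52 Hz = 4 Hz.
64 Hz and 120 Hz both map to 8 Hz.

8 Hz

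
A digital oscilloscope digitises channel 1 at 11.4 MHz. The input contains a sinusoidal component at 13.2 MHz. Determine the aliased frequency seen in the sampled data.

13.2 MHz mod fs = 1.8 MHz.
1.8 MHz ≤ fs/2 = 5.7 MHz, appears at 1.8 MHz.

1.8 MHz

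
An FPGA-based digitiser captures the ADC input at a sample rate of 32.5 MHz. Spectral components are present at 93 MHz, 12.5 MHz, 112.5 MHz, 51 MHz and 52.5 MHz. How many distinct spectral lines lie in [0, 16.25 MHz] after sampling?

4

fs/2 = 16.25 MHz.
93 MHz mod fs = 28 MHz.
28 MHz > fs/2 = 16.25 MHz, folds to fs − 28 MHz = 4.5 MHz.
12.5 MHz ≤ fs/2 = 16.25 MHz, passes unchanged.
112.5 MHz mod fs = 15 MHz.
15 MHz ≤ fs/2 = 16.25 MHz, appears at 15 MHz.
51 MHz mod fs = 18.5 MHz.
18.5 MHz > fs/2 = 16.25 MHz, folds to fs − 18.5 MHz = 14 MHz.
52.5 MHz mod fs = 20 MHz.
20 MHz > fs/2 = 16.25 MHz, folds to fs − 20 MHz = 12.5 MHz.
Distinct values: {4.5 MHz, 12.5 MHz, 14 MHz, 15 MHz} → 4.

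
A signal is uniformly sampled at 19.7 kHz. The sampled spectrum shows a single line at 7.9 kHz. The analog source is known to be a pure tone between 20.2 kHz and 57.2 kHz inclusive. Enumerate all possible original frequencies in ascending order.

27.6 kHz, 31.5 kHz, 47.3 kHz, 51.2 kHz

Frequencies that alias to 7.9 kHz are k·fs ± 7.9 kHz for integer k ≥ 0.
k=0: 7.9 kHz.
k=1: 11.8 kHz, 27.6 kHz.
k=2: 31.5 kHz, 47.3 kHz.
k=3: 51.2 kHz, 67 kHz.
k=4: 70.9 kHz, 86.7 kHz.
Within [20.2 kHz, 57.2 kHz]: 27.6 kHz, 31.5 kHz, 47.3 kHz, 51.2 kHz.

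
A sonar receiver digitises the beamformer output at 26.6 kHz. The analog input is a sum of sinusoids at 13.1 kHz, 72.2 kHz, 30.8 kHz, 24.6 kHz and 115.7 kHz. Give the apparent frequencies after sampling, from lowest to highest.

fs/2 = 13.3 kHz.
13.1 kHz ≤ fs/2 = 13.3 kHz, passes unchanged.
72.2 kHz mod fs = 19 kHz.
19 kHz > fs/2 = 13.3 kHz, folds to fs − 19 kHz = 7.6 kHz.
30.8 kHz mod fs = 4.2 kHz.
4.2 kHz ≤ fs/2 = 13.3 kHz, appears at 4.2 kHz.
24.6 kHz > fs/2 = 13.3 kHz, folds to fs − 24.6 kHz = 2 kHz.
115.7 kHz mod fs = 9.3 kHz.
9.3 kHz ≤ fs/2 = 13.3 kHz, appears at 9.3 kHz.
Distinct values: {2 kHz, 4.2 kHz, 7.6 kHz, 9.3 kHz, 13.1 kHz}.

2 kHz, 4.2 kHz, 7.6 kHz, 9.3 kHz, 13.1 kHz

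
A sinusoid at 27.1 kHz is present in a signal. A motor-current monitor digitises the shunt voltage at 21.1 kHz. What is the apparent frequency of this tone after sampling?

6 kHz

27.1 kHz mod fs = 6 kHz.
6 kHz ≤ fs/2 = 10.55 kHz, appears at 6 kHz.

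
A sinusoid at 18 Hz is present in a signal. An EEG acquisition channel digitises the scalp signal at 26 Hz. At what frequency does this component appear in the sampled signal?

8 Hz

18 Hz > fs/2 = 13 Hz, folds to fs − 18 Hz = 8 Hz.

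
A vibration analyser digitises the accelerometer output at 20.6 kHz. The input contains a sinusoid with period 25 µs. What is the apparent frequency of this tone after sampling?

T = 25 µs → f = 1/T = 40 kHz.
40 kHz mod fs = 19.4 kHz.
19.4 kHz > fs/2 = 10.3 kHz, folds to fs − 19.4 kHz = 1.2 kHz.

1.2 kHz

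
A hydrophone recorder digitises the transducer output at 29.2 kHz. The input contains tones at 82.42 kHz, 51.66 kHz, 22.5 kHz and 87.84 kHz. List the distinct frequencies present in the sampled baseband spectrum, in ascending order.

0.24 kHz, 5.18 kHz, 6.7 kHz, 6.74 kHz

fs/2 = 14.6 kHz.
82.42 kHz mod fs = 24.02 kHz.
24.02 kHz > fs/2 = 14.6 kHz, folds to fs − 24.02 kHz = 5.18 kHz.
51.66 kHz mod fs = 22.46 kHz.
22.46 kHz > fs/2 = 14.6 kHz, folds to fs − 22.46 kHz = 6.74 kHz.
22.5 kHz > fs/2 = 14.6 kHz, folds to fs − 22.5 kHz = 6.7 kHz.
87.84 kHz mod fs = 0.24 kHz.
0.24 kHz ≤ fs/2 = 14.6 kHz, appears at 0.24 kHz.
Distinct values: {0.24 kHz, 5.18 kHz, 6.7 kHz, 6.74 kHz}.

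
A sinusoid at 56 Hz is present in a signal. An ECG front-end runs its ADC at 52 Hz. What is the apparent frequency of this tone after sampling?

4 Hz

56 Hz mod fs = 4 Hz.
4 Hz ≤ fs/2 = 26 Hz, appears at 4 Hz.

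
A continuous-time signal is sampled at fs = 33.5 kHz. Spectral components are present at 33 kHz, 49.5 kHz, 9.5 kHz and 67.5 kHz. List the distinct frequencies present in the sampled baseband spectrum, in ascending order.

fs/2 = 16.75 kHz.
33 kHz > fs/2 = 16.75 kHz, folds to fs − 33 kHz = 0.5 kHz.
49.5 kHz mod fs = 16 kHz.
16 kHz ≤ fs/2 = 16.75 kHz, appears at 16 kHz.
9.5 kHz ≤ fs/2 = 16.75 kHz, passes unchanged.
67.5 kHz mod fs = 0.5 kHz.
0.5 kHz ≤ fs/2 = 16.75 kHz, appears at 0.5 kHz.
Distinct values: {0.5 kHz, 9.5 kHz, 16 kHz}.

0.5 kHz, 9.5 kHz, 16 kHz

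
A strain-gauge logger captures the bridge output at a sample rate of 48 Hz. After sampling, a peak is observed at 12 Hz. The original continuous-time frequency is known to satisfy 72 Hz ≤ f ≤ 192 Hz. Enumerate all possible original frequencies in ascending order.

84 Hz, 108 Hz, 132 Hz, 156 Hz, 180 Hz

Frequencies that alias to 12 Hz are k·fs ± 12 Hz for integer k ≥ 0.
k=0: 12 Hz.
k=1: 36 Hz, 60 Hz.
k=2: 84 Hz, 108 Hz.
k=3: 132 Hz, 156 Hz.
k=4: 180 Hz, 204 Hz.
k=5: 228 Hz, 252 Hz.
Within [72 Hz, 192 Hz]: 84 Hz, 108 Hz, 132 Hz, 156 Hz, 180 Hz.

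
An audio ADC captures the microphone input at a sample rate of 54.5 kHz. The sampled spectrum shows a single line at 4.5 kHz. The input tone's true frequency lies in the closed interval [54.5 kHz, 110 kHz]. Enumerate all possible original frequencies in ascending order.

59 kHz, 104.5 kHz

Frequencies that alias to 4.5 kHz are k·fs ± 4.5 kHz for integer k ≥ 0.
k=0: 4.5 kHz.
k=1: 50 kHz, 59 kHz.
k=2: 104.5 kHz, 113.5 kHz.
k=3: 159 kHz, 168 kHz.
Within [54.5 kHz, 110 kHz]: 59 kHz, 104.5 kHz.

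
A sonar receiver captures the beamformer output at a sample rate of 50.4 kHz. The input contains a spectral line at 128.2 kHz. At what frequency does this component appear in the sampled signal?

128.2 kHz mod fs = 27.4 kHz.
27.4 kHz > fs/2 = 25.2 kHz, folds to fs − 27.4 kHz = 23 kHz.

23 kHz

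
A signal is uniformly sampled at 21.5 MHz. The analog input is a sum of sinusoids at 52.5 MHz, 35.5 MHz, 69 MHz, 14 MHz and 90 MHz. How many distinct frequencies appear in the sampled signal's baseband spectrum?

4

fs/2 = 10.75 MHz.
52.5 MHz mod fs = 9.5 MHz.
9.5 MHz ≤ fs/2 = 10.75 MHz, appears at 9.5 MHz.
35.5 MHz mod fs = 14 MHz.
14 MHz > fs/2 = 10.75 MHz, folds to fs − 14 MHz = 7.5 MHz.
69 MHz mod fs = 4.5 MHz.
4.5 MHz ≤ fs/2 = 10.75 MHz, appears at 4.5 MHz.
14 MHz > fs/2 = 10.75 MHz, folds to fs − 14 MHz = 7.5 MHz.
90 MHz mod fs = 4 MHz.
4 MHz ≤ fs/2 = 10.75 MHz, appears at 4 MHz.
Distinct values: {4 MHz, 4.5 MHz, 7.5 MHz, 9.5 MHz} → 4.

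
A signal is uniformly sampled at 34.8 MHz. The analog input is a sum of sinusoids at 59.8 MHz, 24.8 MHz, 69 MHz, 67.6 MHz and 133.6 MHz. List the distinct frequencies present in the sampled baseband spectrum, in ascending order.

fs/2 = 17.4 MHz.
59.8 MHz mod fs = 25 MHz.
25 MHz > fs/2 = 17.4 MHz, folds to fs − 25 MHz = 9.8 MHz.
24.8 MHz > fs/2 = 17.4 MHz, folds to fs − 24.8 MHz = 10 MHz.
69 MHz mod fs = 34.2 MHz.
34.2 MHz > fs/2 = 17.4 MHz, folds to fs − 34.2 MHz = 0.6 MHz.
67.6 MHz mod fs = 32.8 MHz.
32.8 MHz > fs/2 = 17.4 MHz, folds to fs − 32.8 MHz = 2 MHz.
133.6 MHz mod fs = 29.2 MHz.
29.2 MHz > fs/2 = 17.4 MHz, folds to fs − 29.2 MHz = 5.6 MHz.
Distinct values: {0.6 MHz, 2 MHz, 5.6 MHz, 9.8 MHz, 10 MHz}.

0.6 MHz, 2 MHz, 5.6 MHz, 9.8 MHz, 10 MHz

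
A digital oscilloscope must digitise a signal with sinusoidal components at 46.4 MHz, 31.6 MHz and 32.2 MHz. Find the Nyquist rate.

92.8 MHz

Highest-frequency component: 46.4 MHz.
Nyquist rate = 2 × 46.4 MHz = 92.8 MHz.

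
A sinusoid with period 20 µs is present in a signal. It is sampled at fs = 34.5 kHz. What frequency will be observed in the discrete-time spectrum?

T = 20 µs → f = 1/T = 50 kHz.
50 kHz mod fs = 15.5 kHz.
15.5 kHz ≤ fs/2 = 17.25 kHz, appears at 15.5 kHz.

15.5 kHz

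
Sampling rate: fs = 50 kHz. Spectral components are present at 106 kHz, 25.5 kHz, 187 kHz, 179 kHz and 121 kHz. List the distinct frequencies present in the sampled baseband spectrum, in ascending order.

6 kHz, 13 kHz, 21 kHz, 24.5 kHz

fs/2 = 25 kHz.
106 kHz mod fs = 6 kHz.
6 kHz ≤ fs/2 = 25 kHz, appears at 6 kHz.
25.5 kHz > fs/2 = 25 kHz, folds to fs − 25.5 kHz = 24.5 kHz.
187 kHz mod fs = 37 kHz.
37 kHz > fs/2 = 25 kHz, folds to fs − 37 kHz = 13 kHz.
179 kHz mod fs = 29 kHz.
29 kHz > fs/2 = 25 kHz, folds to fs − 29 kHz = 21 kHz.
121 kHz mod fs = 21 kHz.
21 kHz ≤ fs/2 = 25 kHz, appears at 21 kHz.
Distinct values: {6 kHz, 13 kHz, 21 kHz, 24.5 kHz}.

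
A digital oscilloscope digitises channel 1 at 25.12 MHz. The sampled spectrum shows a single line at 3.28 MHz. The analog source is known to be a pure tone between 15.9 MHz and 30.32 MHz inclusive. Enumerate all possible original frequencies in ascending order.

Frequencies that alias to 3.28 MHz are k·fs ± 3.28 MHz for integer k ≥ 0.
k=0: 3.28 MHz.
k=1: 21.84 MHz, 28.4 MHz.
k=2: 46.96 MHz, 53.52 MHz.
Within [15.9 MHz, 30.32 MHz]: 21.84 MHz, 28.4 MHz.

21.84 MHz, 28.4 MHz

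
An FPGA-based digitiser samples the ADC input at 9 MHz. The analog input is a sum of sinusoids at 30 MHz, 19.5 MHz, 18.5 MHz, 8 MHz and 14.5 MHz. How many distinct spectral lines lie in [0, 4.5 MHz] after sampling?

fs/2 = 4.5 MHz.
30 MHz mod fs = 3 MHz.
3 MHz ≤ fs/2 = 4.5 MHz, appears at 3 MHz.
19.5 MHz mod fs = 1.5 MHz.
1.5 MHz ≤ fs/2 = 4.5 MHz, appears at 1.5 MHz.
18.5 MHz mod fs = 0.5 MHz.
0.5 MHz ≤ fs/2 = 4.5 MHz, appears at 0.5 MHz.
8 MHz > fs/2 = 4.5 MHz, folds to fs − 8 MHz = 1 MHz.
14.5 MHz mod fs = 5.5 MHz.
5.5 MHz > fs/2 = 4.5 MHz, folds to fs − 5.5 MHz = 3.5 MHz.
Distinct values: {0.5 MHz, 1 MHz, 1.5 MHz, 3 MHz, 3.5 MHz} → 5.

5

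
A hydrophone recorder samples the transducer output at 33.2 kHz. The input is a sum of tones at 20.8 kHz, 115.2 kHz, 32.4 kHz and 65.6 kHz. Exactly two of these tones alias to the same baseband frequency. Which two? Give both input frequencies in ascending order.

32.4 kHz, 65.6 kHz

fs/2 = 16.6 kHz.
20.8 kHz > fs/2 = 16.6 kHz, folds to fs − 20.8 kHz = 12.4 kHz.
115.2 kHz mod fs = 15.6 kHz.
15.6 kHz ≤ fs/2 = 16.6 kHz, appears at 15.6 kHz.
32.4 kHz > fs/2 = 16.6 kHz, folds to fs − 32.4 kHz = 0.8 kHz.
65.6 kHz mod fs = 32.4 kHz.
32.4 kHz > fs/2 = 16.6 kHz, folds to fs − 32.4 kHz = 0.8 kHz.
32.4 kHz and 65.6 kHz both map to 0.8 kHz.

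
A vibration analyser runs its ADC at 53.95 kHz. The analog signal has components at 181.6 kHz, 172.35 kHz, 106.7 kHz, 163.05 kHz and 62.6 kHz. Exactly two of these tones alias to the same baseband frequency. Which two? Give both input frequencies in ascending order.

fs/2 = 26.975 kHz.
181.6 kHz mod fs = 19.75 kHz.
19.75 kHz ≤ fs/2 = 26.975 kHz, appears at 19.75 kHz.
172.35 kHz mod fs = 10.5 kHz.
10.5 kHz ≤ fs/2 = 26.975 kHz, appears at 10.5 kHz.
106.7 kHz mod fs = 52.75 kHz.
52.75 kHz > fs/2 = 26.975 kHz, folds to fs − 52.75 kHz = 1.2 kHz.
163.05 kHz mod fs = 1.2 kHz.
1.2 kHz ≤ fs/2 = 26.975 kHz, appears at 1.2 kHz.
62.6 kHz mod fs = 8.65 kHz.
8.65 kHz ≤ fs/2 = 26.975 kHz, appears at 8.65 kHz.
106.7 kHz and 163.05 kHz both map to 1.2 kHz.

106.7 kHz, 163.05 kHz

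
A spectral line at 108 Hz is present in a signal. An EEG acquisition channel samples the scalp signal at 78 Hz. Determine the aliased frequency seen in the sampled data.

30 Hz

108 Hz mod fs = 30 Hz.
30 Hz ≤ fs/2 = 39 Hz, appears at 30 Hz.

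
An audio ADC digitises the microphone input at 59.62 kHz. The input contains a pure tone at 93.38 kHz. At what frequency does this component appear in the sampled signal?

25.86 kHz

93.38 kHz mod fs = 33.76 kHz.
33.76 kHz > fs/2 = 29.81 kHz, folds to fs − 33.76 kHz = 25.86 kHz.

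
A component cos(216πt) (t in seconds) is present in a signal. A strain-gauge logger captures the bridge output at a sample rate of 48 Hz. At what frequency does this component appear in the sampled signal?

12 Hz

ω = 216π rad/s → f = ω/(2π) = 108 Hz.
108 Hz mod fs = 12 Hz.
12 Hz ≤ fs/2 = 24 Hz, appears at 12 Hz.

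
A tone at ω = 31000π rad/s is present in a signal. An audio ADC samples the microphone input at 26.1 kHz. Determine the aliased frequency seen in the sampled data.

10.6 kHz

ω = 31000π rad/s → f = ω/(2π) = 15500 Hz = 15.5 kHz.
15.5 kHz > fs/2 = 13.05 kHz, folds to fs − 15.5 kHz = 10.6 kHz.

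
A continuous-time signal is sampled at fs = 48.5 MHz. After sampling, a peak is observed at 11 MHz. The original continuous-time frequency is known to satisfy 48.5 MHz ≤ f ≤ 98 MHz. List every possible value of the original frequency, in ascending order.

59.5 MHz, 86 MHz

Frequencies that alias to 11 MHz are k·fs ± 11 MHz for integer k ≥ 0.
k=0: 11 MHz.
k=1: 37.5 MHz, 59.5 MHz.
k=2: 86 MHz, 108 MHz.
k=3: 134.5 MHz, 156.5 MHz.
Within [48.5 MHz, 98 MHz]: 59.5 MHz, 86 MHz.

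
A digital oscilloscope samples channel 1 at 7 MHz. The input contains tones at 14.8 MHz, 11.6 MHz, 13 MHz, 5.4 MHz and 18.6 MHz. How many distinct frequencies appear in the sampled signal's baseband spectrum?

fs/2 = 3.5 MHz.
14.8 MHz mod fs = 0.8 MHz.
0.8 MHz ≤ fs/2 = 3.5 MHz, appears at 0.8 MHz.
11.6 MHz mod fs = 4.6 MHz.
4.6 MHz > fs/2 = 3.5 MHz, folds to fs − 4.6 MHz = 2.4 MHz.
13 MHz mod fs = 6 MHz.
6 MHz > fs/2 = 3.5 MHz, folds to fs − 6 MHz = 1 MHz.
5.4 MHz > fs/2 = 3.5 MHz, folds to fs − 5.4 MHz = 1.6 MHz.
18.6 MHz mod fs = 4.6 MHz.
4.6 MHz > fs/2 = 3.5 MHz, folds to fs − 4.6 MHz = 2.4 MHz.
Distinct values: {0.8 MHz, 1 MHz, 1.6 MHz, 2.4 MHz} → 4.

4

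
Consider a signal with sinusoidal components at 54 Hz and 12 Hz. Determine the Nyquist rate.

108 Hz

Highest-frequency component: 54 Hz.
Nyquist rate = 2 × 54 Hz = 108 Hz.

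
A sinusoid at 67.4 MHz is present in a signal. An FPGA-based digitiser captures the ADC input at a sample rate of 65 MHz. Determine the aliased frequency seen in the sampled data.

67.4 MHz mod fs = 2.4 MHz.
2.4 MHz ≤ fs/2 = 32.5 MHz, appears at 2.4 MHz.

2.4 MHz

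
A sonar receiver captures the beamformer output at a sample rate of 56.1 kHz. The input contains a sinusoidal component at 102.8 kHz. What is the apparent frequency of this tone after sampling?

9.4 kHz

102.8 kHz mod fs = 46.7 kHz.
46.7 kHz > fs/2 = 28.05 kHz, folds to fs − 46.7 kHz = 9.4 kHz.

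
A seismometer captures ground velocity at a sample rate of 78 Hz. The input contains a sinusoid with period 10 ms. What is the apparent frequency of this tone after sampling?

T = 10 ms → f = 1/T = 100 Hz.
100 Hz mod fs = 22 Hz.
22 Hz ≤ fs/2 = 39 Hz, appears at 22 Hz.

22 Hz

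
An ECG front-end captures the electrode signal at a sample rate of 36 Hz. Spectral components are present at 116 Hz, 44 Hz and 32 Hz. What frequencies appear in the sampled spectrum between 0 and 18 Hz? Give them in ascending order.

fs/2 = 18 Hz.
116 Hz mod fs = 8 Hz.
8 Hz ≤ fs/2 = 18 Hz, appears at 8 Hz.
44 Hz mod fs = 8 Hz.
8 Hz ≤ fs/2 = 18 Hz, appears at 8 Hz.
32 Hz > fs/2 = 18 Hz, folds to fs − 32 Hz = 4 Hz.
Distinct values: {4 Hz, 8 Hz}.

4 Hz, 8 Hz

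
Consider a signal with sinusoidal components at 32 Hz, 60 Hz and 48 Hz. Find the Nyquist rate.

Highest-frequency component: 60 Hz.
Nyquist rate = 2 × 60 Hz = 120 Hz.

120 Hz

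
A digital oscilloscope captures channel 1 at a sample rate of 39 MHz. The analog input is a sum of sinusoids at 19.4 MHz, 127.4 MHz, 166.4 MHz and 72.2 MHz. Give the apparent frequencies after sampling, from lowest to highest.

fs/2 = 19.5 MHz.
19.4 MHz ≤ fs/2 = 19.5 MHz, passes unchanged.
127.4 MHz mod fs = 10.4 MHz.
10.4 MHz ≤ fs/2 = 19.5 MHz, appears at 10.4 MHz.
166.4 MHz mod fs = 10.4 MHz.
10.4 MHz ≤ fs/2 = 19.5 MHz, appears at 10.4 MHz.
72.2 MHz mod fs = 33.2 MHz.
33.2 MHz > fs/2 = 19.5 MHz, folds to fs − 33.2 MHz = 5.8 MHz.
Distinct values: {5.8 MHz, 10.4 MHz, 19.4 MHz}.

5.8 MHz, 10.4 MHz, 19.4 MHz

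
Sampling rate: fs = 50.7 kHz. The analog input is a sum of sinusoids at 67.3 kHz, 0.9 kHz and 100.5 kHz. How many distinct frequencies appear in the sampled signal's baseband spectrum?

fs/2 = 25.35 kHz.
67.3 kHz mod fs = 16.6 kHz.
16.6 kHz ≤ fs/2 = 25.35 kHz, appears at 16.6 kHz.
0.9 kHz ≤ fs/2 = 25.35 kHz, passes unchanged.
100.5 kHz mod fs = 49.8 kHz.
49.8 kHz > fs/2 = 25.35 kHz, folds to fs − 49.8 kHz = 0.9 kHz.
Distinct values: {0.9 kHz, 16.6 kHz} → 2.

2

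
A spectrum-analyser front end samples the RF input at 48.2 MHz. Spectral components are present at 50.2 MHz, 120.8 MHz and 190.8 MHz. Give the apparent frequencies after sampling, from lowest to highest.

fs/2 = 24.1 MHz.
50.2 MHz mod fs = 2 MHz.
2 MHz ≤ fs/2 = 24.1 MHz, appears at 2 MHz.
120.8 MHz mod fs = 24.4 MHz.
24.4 MHz > fs/2 = 24.1 MHz, folds to fs − 24.4 MHz = 23.8 MHz.
190.8 MHz mod fs = 46.2 MHz.
46.2 MHz > fs/2 = 24.1 MHz, folds to fs − 46.2 MHz = 2 MHz.
Distinct values: {2 MHz, 23.8 MHz}.

2 MHz, 23.8 MHz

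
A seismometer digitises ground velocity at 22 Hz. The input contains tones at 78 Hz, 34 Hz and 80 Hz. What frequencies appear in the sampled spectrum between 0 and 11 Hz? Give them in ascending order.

fs/2 = 11 Hz.
78 Hz mod fs = 12 Hz.
12 Hz > fs/2 = 11 Hz, folds to fs − 12 Hz = 10 Hz.
34 Hz mod fs = 12 Hz.
12 Hz > fs/2 = 11 Hz, folds to fs − 12 Hz = 10 Hz.
80 Hz mod fs = 14 Hz.
14 Hz > fs/2 = 11 Hz, folds to fs − 14 Hz = 8 Hz.
Distinct values: {8 Hz, 10 Hz}.

8 Hz, 10 Hz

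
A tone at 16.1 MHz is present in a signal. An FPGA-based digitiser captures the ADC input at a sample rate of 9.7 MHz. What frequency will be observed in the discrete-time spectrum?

16.1 MHz mod fs = 6.4 MHz.
6.4 MHz > fs/2 = 4.85 MHz, folds to fs − 6.4 MHz = 3.3 MHz.

3.3 MHz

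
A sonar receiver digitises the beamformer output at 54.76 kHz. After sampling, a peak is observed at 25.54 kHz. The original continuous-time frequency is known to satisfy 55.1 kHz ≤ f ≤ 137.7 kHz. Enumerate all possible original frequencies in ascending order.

80.3 kHz, 83.98 kHz, 135.06 kHz

Frequencies that alias to 25.54 kHz are k·fs ± 25.54 kHz for integer k ≥ 0.
k=0: 25.54 kHz.
k=1: 29.22 kHz, 80.3 kHz.
k=2: 83.98 kHz, 135.06 kHz.
k=3: 138.74 kHz, 189.82 kHz.
Within [55.1 kHz, 137.7 kHz]: 80.3 kHz, 83.98 kHz, 135.06 kHz.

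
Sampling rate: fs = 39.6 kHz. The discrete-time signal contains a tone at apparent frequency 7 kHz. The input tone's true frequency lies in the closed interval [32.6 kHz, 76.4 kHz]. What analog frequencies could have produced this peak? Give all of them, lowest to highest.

32.6 kHz, 46.6 kHz, 72.2 kHz

Frequencies that alias to 7 kHz are k·fs ± 7 kHz for integer k ≥ 0.
k=0: 7 kHz.
k=1: 32.6 kHz, 46.6 kHz.
k=2: 72.2 kHz, 86.2 kHz.
k=3: 111.8 kHz, 125.8 kHz.
Within [32.6 kHz, 76.4 kHz]: 32.6 kHz, 46.6 kHz, 72.2 kHz.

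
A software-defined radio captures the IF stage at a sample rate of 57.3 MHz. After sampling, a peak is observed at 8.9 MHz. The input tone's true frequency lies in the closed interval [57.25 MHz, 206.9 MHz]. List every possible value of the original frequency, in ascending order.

66.2 MHz, 105.7 MHz, 123.5 MHz, 163 MHz, 180.8 MHz

Frequencies that alias to 8.9 MHz are k·fs ± 8.9 MHz for integer k ≥ 0.
k=0: 8.9 MHz.
k=1: 48.4 MHz, 66.2 MHz.
k=2: 105.7 MHz, 123.5 MHz.
k=3: 163 MHz, 180.8 MHz.
k=4: 220.3 MHz, 238.1 MHz.
Within [57.25 MHz, 206.9 MHz]: 66.2 MHz, 105.7 MHz, 123.5 MHz, 163 MHz, 180.8 MHz.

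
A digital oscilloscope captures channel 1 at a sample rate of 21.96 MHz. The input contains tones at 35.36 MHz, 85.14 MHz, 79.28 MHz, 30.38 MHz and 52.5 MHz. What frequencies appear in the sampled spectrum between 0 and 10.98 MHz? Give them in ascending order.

fs/2 = 10.98 MHz.
35.36 MHz mod fs = 13.4 MHz.
13.4 MHz > fs/2 = 10.98 MHz, folds to fs − 13.4 MHz = 8.56 MHz.
85.14 MHz mod fs = 19.26 MHz.
19.26 MHz > fs/2 = 10.98 MHz, folds to fs − 19.26 MHz = 2.7 MHz.
79.28 MHz mod fs = 13.4 MHz.
13.4 MHz > fs/2 = 10.98 MHz, folds to fs − 13.4 MHz = 8.56 MHz.
30.38 MHz mod fs = 8.42 MHz.
8.42 MHz ≤ fs/2 = 10.98 MHz, appears at 8.42 MHz.
52.5 MHz mod fs = 8.58 MHz.
8.58 MHz ≤ fs/2 = 10.98 MHz, appears at 8.58 MHz.
Distinct values: {2.7 MHz, 8.42 MHz, 8.56 MHz, 8.58 MHz}.

2.7 MHz, 8.42 MHz, 8.56 MHz, 8.58 MHz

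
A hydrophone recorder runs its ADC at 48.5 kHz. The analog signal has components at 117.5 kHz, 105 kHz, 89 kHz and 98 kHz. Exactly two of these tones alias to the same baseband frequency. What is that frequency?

8 kHz

fs/2 = 24.25 kHz.
117.5 kHz mod fs = 20.5 kHz.
20.5 kHz ≤ fs/2 = 24.25 kHz, appears at 20.5 kHz.
105 kHz mod fs = 8 kHz.
8 kHz ≤ fs/2 = 24.25 kHz, appears at 8 kHz.
89 kHz mod fs = 40.5 kHz.
40.5 kHz > fs/2 = 24.25 kHz, folds to fs − 40.5 kHz = 8 kHz.
98 kHz mod fs = 1 kHz.
1 kHz ≤ fs/2 = 24.25 kHz, appears at 1 kHz.
89 kHz and 105 kHz both map to 8 kHz.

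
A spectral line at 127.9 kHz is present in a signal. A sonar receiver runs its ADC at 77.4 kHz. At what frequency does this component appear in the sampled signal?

26.9 kHz

127.9 kHz mod fs = 50.5 kHz.
50.5 kHz > fs/2 = 38.7 kHz, folds to fs − 50.5 kHz = 26.9 kHz.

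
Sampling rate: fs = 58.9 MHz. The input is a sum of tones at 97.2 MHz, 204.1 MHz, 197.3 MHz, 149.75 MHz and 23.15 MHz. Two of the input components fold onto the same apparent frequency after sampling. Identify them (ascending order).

97.2 MHz, 197.3 MHz

fs/2 = 29.45 MHz.
97.2 MHz mod fs = 38.3 MHz.
38.3 MHz > fs/2 = 29.45 MHz, folds to fs − 38.3 MHz = 20.6 MHz.
204.1 MHz mod fs = 27.4 MHz.
27.4 MHz ≤ fs/2 = 29.45 MHz, appears at 27.4 MHz.
197.3 MHz mod fs = 20.6 MHz.
20.6 MHz ≤ fs/2 = 29.45 MHz, appears at 20.6 MHz.
149.75 MHz mod fs = 31.95 MHz.
31.95 MHz > fs/2 = 29.45 MHz, folds to fs − 31.95 MHz = 26.95 MHz.
23.15 MHz ≤ fs/2 = 29.45 MHz, passes unchanged.
97.2 MHz and 197.3 MHz both map to 20.6 MHz.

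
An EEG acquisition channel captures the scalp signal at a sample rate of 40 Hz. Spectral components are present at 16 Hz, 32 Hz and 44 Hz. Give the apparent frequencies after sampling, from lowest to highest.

fs/2 = 20 Hz.
16 Hz ≤ fs/2 = 20 Hz, passes unchanged.
32 Hz > fs/2 = 20 Hz, folds to fs − 32 Hz = 8 Hz.
44 Hz mod fs = 4 Hz.
4 Hz ≤ fs/2 = 20 Hz, appears at 4 Hz.
Distinct values: {4 Hz, 8 Hz, 16 Hz}.

4 Hz, 8 Hz, 16 Hz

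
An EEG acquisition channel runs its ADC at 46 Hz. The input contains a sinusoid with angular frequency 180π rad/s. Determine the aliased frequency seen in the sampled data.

ω = 180π rad/s → f = ω/(2π) = 90 Hz.
90 Hz mod fs = 44 Hz.
44 Hz > fs/2 = 23 Hz, folds to fs − 44 Hz = 2 Hz.

2 Hz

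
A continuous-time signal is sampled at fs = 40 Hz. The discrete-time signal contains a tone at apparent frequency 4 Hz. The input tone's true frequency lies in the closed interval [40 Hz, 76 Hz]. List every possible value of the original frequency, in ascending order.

44 Hz, 76 Hz

Frequencies that alias to 4 Hz are k·fs ± 4 Hz for integer k ≥ 0.
k=0: 4 Hz.
k=1: 36 Hz, 44 Hz.
k=2: 76 Hz, 84 Hz.
k=3: 116 Hz, 124 Hz.
Within [40 Hz, 76 Hz]: 44 Hz, 76 Hz.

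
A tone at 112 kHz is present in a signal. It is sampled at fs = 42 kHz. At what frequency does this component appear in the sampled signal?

112 kHz mod fs = 28 kHz.
28 kHz > fs/2 = 21 kHz, folds to fs − 28 kHz = 14 kHz.

14 kHz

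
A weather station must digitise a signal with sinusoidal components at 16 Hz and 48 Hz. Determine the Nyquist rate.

96 Hz

Highest-frequency component: 48 Hz.
Nyquist rate = 2 × 48 Hz = 96 Hz.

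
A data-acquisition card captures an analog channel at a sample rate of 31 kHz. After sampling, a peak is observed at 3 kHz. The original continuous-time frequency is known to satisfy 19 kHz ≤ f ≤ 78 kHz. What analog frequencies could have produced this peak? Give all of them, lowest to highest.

28 kHz, 34 kHz, 59 kHz, 65 kHz

Frequencies that alias to 3 kHz are k·fs ± 3 kHz for integer k ≥ 0.
k=0: 3 kHz.
k=1: 28 kHz, 34 kHz.
k=2: 59 kHz, 65 kHz.
k=3: 90 kHz, 96 kHz.
Within [19 kHz, 78 kHz]: 28 kHz, 34 kHz, 59 kHz, 65 kHz.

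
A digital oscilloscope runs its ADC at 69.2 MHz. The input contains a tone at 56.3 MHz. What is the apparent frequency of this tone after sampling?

12.9 MHz

56.3 MHz > fs/2 = 34.6 MHz, folds to fs − 56.3 MHz = 12.9 MHz.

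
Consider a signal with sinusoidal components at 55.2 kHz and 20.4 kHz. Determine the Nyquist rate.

Highest-frequency component: 55.2 kHz.
Nyquist rate = 2 × 55.2 kHz = 110.4 kHz.

110.4 kHz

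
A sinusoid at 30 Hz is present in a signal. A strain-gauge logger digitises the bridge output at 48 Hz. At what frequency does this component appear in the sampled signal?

18 Hz

30 Hz > fs/2 = 24 Hz, folds to fs − 30 Hz = 18 Hz.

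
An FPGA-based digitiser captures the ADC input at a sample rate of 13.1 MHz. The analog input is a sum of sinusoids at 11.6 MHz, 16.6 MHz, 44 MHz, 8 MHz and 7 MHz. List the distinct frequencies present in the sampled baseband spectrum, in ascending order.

1.5 MHz, 3.5 MHz, 4.7 MHz, 5.1 MHz, 6.1 MHz

fs/2 = 6.55 MHz.
11.6 MHz > fs/2 = 6.55 MHz, folds to fs − 11.6 MHz = 1.5 MHz.
16.6 MHz mod fs = 3.5 MHz.
3.5 MHz ≤ fs/2 = 6.55 MHz, appears at 3.5 MHz.
44 MHz mod fs = 4.7 MHz.
4.7 MHz ≤ fs/2 = 6.55 MHz, appears at 4.7 MHz.
8 MHz > fs/2 = 6.55 MHz, folds to fs − 8 MHz = 5.1 MHz.
7 MHz > fs/2 = 6.55 MHz, folds to fs − 7 MHz = 6.1 MHz.
Distinct values: {1.5 MHz, 3.5 MHz, 4.7 MHz, 5.1 MHz, 6.1 MHz}.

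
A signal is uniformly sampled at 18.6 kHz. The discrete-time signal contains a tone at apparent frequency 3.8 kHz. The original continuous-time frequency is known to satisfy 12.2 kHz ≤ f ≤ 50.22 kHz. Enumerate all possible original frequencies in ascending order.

Frequencies that alias to 3.8 kHz are k·fs ± 3.8 kHz for integer k ≥ 0.
k=0: 3.8 kHz.
k=1: 14.8 kHz, 22.4 kHz.
k=2: 33.4 kHz, 41 kHz.
k=3: 52 kHz, 59.6 kHz.
Within [12.2 kHz, 50.22 kHz]: 14.8 kHz, 22.4 kHz, 33.4 kHz, 41 kHz.

14.8 kHz, 22.4 kHz, 33.4 kHz, 41 kHz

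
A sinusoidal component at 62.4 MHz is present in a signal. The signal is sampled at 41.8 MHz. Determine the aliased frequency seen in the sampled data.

20.6 MHz

62.4 MHz mod fs = 20.6 MHz.
20.6 MHz ≤ fs/2 = 20.9 MHz, appears at 20.6 MHz.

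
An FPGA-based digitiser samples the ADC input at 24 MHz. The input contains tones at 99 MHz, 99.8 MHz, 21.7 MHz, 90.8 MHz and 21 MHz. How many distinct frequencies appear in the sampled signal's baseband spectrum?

fs/2 = 12 MHz.
99 MHz mod fs = 3 MHz.
3 MHz ≤ fs/2 = 12 MHz, appears at 3 MHz.
99.8 MHz mod fs = 3.8 MHz.
3.8 MHz ≤ fs/2 = 12 MHz, appears at 3.8 MHz.
21.7 MHz > fs/2 = 12 MHz, folds to fs − 21.7 MHz = 2.3 MHz.
90.8 MHz mod fs = 18.8 MHz.
18.8 MHz > fs/2 = 12 MHz, folds to fs − 18.8 MHz = 5.2 MHz.
21 MHz > fs/2 = 12 MHz, folds to fs − 21 MHz = 3 MHz.
Distinct values: {2.3 MHz, 3 MHz, 3.8 MHz, 5.2 MHz} → 4.

4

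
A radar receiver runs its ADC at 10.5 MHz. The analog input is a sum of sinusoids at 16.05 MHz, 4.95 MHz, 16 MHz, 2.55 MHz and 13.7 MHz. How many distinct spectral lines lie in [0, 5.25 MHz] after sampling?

4

fs/2 = 5.25 MHz.
16.05 MHz mod fs = 5.55 MHz.
5.55 MHz > fs/2 = 5.25 MHz, folds to fs − 5.55 MHz = 4.95 MHz.
4.95 MHz ≤ fs/2 = 5.25 MHz, passes unchanged.
16 MHz mod fs = 5.5 MHz.
5.5 MHz > fs/2 = 5.25 MHz, folds to fs − 5.5 MHz = 5 MHz.
2.55 MHz ≤ fs/2 = 5.25 MHz, passes unchanged.
13.7 MHz mod fs = 3.2 MHz.
3.2 MHz ≤ fs/2 = 5.25 MHz, appears at 3.2 MHz.
Distinct values: {2.55 MHz, 3.2 MHz, 4.95 MHz, 5 MHz} → 4.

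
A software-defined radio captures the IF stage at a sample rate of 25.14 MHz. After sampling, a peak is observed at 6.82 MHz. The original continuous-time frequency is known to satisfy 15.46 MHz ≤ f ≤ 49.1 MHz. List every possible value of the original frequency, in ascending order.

18.32 MHz, 31.96 MHz, 43.46 MHz

Frequencies that alias to 6.82 MHz are k·fs ± 6.82 MHz for integer k ≥ 0.
k=0: 6.82 MHz.
k=1: 18.32 MHz, 31.96 MHz.
k=2: 43.46 MHz, 57.1 MHz.
k=3: 68.6 MHz, 82.24 MHz.
Within [15.46 MHz, 49.1 MHz]: 18.32 MHz, 31.96 MHz, 43.46 MHz.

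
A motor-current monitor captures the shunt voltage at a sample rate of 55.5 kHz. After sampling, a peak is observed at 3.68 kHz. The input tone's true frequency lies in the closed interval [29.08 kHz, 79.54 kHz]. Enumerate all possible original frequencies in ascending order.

Frequencies that alias to 3.68 kHz are k·fs ± 3.68 kHz for integer k ≥ 0.
k=0: 3.68 kHz.
k=1: 51.82 kHz, 59.18 kHz.
k=2: 107.32 kHz, 114.68 kHz.
Within [29.08 kHz, 79.54 kHz]: 51.82 kHz, 59.18 kHz.

51.82 kHz, 59.18 kHz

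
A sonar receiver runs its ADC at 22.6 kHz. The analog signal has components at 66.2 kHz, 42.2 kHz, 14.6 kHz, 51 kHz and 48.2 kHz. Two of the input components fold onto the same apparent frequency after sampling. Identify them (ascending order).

42.2 kHz, 48.2 kHz

fs/2 = 11.3 kHz.
66.2 kHz mod fs = 21 kHz.
21 kHz > fs/2 = 11.3 kHz, folds to fs − 21 kHz = 1.6 kHz.
42.2 kHz mod fs = 19.6 kHz.
19.6 kHz > fs/2 = 11.3 kHz, folds to fs − 19.6 kHz = 3 kHz.
14.6 kHz > fs/2 = 11.3 kHz, folds to fs − 14.6 kHz = 8 kHz.
51 kHz mod fs = 5.8 kHz.
5.8 kHz ≤ fs/2 = 11.3 kHz, appears at 5.8 kHz.
48.2 kHz mod fs = 3 kHz.
3 kHz ≤ fs/2 = 11.3 kHz, appears at 3 kHz.
42.2 kHz and 48.2 kHz both map to 3 kHz.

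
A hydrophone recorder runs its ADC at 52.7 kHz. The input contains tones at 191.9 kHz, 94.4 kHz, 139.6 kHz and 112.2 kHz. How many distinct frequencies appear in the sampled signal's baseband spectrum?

4

fs/2 = 26.35 kHz.
191.9 kHz mod fs = 33.8 kHz.
33.8 kHz > fs/2 = 26.35 kHz, folds to fs − 33.8 kHz = 18.9 kHz.
94.4 kHz mod fs = 41.7 kHz.
41.7 kHz > fs/2 = 26.35 kHz, folds to fs − 41.7 kHz = 11 kHz.
139.6 kHz mod fs = 34.2 kHz.
34.2 kHz > fs/2 = 26.35 kHz, folds to fs − 34.2 kHz = 18.5 kHz.
112.2 kHz mod fs = 6.8 kHz.
6.8 kHz ≤ fs/2 = 26.35 kHz, appears at 6.8 kHz.
Distinct values: {6.8 kHz, 11 kHz, 18.5 kHz, 18.9 kHz} → 4.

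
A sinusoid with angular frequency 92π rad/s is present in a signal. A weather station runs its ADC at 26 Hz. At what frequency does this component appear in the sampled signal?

ω = 92π rad/s → f = ω/(2π) = 46 Hz.
46 Hz mod fs = 20 Hz.
20 Hz > fs/2 = 13 Hz, folds to fs − 20 Hz = 6 Hz.

6 Hz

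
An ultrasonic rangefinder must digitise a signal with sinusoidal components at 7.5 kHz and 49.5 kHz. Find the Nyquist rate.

99 kHz

Highest-frequency component: 49.5 kHz.
Nyquist rate = 2 × 49.5 kHz = 99 kHz.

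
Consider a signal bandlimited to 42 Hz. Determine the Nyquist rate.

Nyquist rate = 2 × 42 Hz = 84 Hz.

84 Hz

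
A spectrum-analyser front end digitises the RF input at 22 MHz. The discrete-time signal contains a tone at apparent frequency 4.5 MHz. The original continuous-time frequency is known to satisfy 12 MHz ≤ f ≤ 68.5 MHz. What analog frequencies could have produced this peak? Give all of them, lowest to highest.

17.5 MHz, 26.5 MHz, 39.5 MHz, 48.5 MHz, 61.5 MHz

Frequencies that alias to 4.5 MHz are k·fs ± 4.5 MHz for integer k ≥ 0.
k=0: 4.5 MHz.
k=1: 17.5 MHz, 26.5 MHz.
k=2: 39.5 MHz, 48.5 MHz.
k=3: 61.5 MHz, 70.5 MHz.
k=4: 83.5 MHz, 92.5 MHz.
Within [12 MHz, 68.5 MHz]: 17.5 MHz, 26.5 MHz, 39.5 MHz, 48.5 MHz, 61.5 MHz.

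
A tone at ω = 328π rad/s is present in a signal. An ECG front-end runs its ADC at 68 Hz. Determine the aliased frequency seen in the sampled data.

28 Hz

ω = 328π rad/s → f = ω/(2π) = 164 Hz.
164 Hz mod fs = 28 Hz.
28 Hz ≤ fs/2 = 34 Hz, appears at 28 Hz.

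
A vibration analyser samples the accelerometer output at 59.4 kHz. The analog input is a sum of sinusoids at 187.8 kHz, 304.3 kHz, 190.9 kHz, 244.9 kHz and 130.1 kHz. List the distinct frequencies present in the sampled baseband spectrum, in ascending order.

fs/2 = 29.7 kHz.
187.8 kHz mod fs = 9.6 kHz.
9.6 kHz ≤ fs/2 = 29.7 kHz, appears at 9.6 kHz.
304.3 kHz mod fs = 7.3 kHz.
7.3 kHz ≤ fs/2 = 29.7 kHz, appears at 7.3 kHz.
190.9 kHz mod fs = 12.7 kHz.
12.7 kHz ≤ fs/2 = 29.7 kHz, appears at 12.7 kHz.
244.9 kHz mod fs = 7.3 kHz.
7.3 kHz ≤ fs/2 = 29.7 kHz, appears at 7.3 kHz.
130.1 kHz mod fs = 11.3 kHz.
11.3 kHz ≤ fs/2 = 29.7 kHz, appears at 11.3 kHz.
Distinct values: {7.3 kHz, 9.6 kHz, 11.3 kHz, 12.7 kHz}.

7.3 kHz, 9.6 kHz, 11.3 kHz, 12.7 kHz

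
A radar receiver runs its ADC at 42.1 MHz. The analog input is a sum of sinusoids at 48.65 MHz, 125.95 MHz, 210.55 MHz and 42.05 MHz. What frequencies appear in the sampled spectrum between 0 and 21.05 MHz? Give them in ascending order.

0.05 MHz, 0.35 MHz, 6.55 MHz

fs/2 = 21.05 MHz.
48.65 MHz mod fs = 6.55 MHz.
6.55 MHz ≤ fs/2 = 21.05 MHz, appears at 6.55 MHz.
125.95 MHz mod fs = 41.75 MHz.
41.75 MHz > fs/2 = 21.05 MHz, folds to fs − 41.75 MHz = 0.35 MHz.
210.55 MHz mod fs = 0.05 MHz.
0.05 MHz ≤ fs/2 = 21.05 MHz, appears at 0.05 MHz.
42.05 MHz > fs/2 = 21.05 MHz, folds to fs − 42.05 MHz = 0.05 MHz.
Distinct values: {0.05 MHz, 0.35 MHz, 6.55 MHz}.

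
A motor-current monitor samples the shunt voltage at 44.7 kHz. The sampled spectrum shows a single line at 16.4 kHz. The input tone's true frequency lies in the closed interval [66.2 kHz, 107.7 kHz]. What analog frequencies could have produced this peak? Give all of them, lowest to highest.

73 kHz, 105.8 kHz

Frequencies that alias to 16.4 kHz are k·fs ± 16.4 kHz for integer k ≥ 0.
k=0: 16.4 kHz.
k=1: 28.3 kHz, 61.1 kHz.
k=2: 73 kHz, 105.8 kHz.
k=3: 117.7 kHz, 150.5 kHz.
Within [66.2 kHz, 107.7 kHz]: 73 kHz, 105.8 kHz.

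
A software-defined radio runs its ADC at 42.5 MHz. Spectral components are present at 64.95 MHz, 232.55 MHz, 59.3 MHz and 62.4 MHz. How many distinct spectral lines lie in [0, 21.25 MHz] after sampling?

3

fs/2 = 21.25 MHz.
64.95 MHz mod fs = 22.45 MHz.
22.45 MHz > fs/2 = 21.25 MHz, folds to fs − 22.45 MHz = 20.05 MHz.
232.55 MHz mod fs = 20.05 MHz.
20.05 MHz ≤ fs/2 = 21.25 MHz, appears at 20.05 MHz.
59.3 MHz mod fs = 16.8 MHz.
16.8 MHz ≤ fs/2 = 21.25 MHz, appears at 16.8 MHz.
62.4 MHz mod fs = 19.9 MHz.
19.9 MHz ≤ fs/2 = 21.25 MHz, appears at 19.9 MHz.
Distinct values: {16.8 MHz, 19.9 MHz, 20.05 MHz} → 3.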